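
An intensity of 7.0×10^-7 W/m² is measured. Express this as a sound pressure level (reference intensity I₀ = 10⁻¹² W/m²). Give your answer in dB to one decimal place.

58.5 dB

L = 10·log₁₀(I/I₀) = 10·log₁₀(7.0×10^-7/10⁻¹²) = 10·log₁₀(7.0×10^5).
L = 10·(0.8451 + 5) = 58.45 dB.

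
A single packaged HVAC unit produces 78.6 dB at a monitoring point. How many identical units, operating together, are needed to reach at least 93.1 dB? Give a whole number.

The shortfall is 93.1 − 78.6 = 14.5 dB, and N units add 10·log₁₀ N, so need 10·log₁₀ N ≥ 14.5.
N ≥ 10^(14.5/10) = 28.184, so N = 29.

29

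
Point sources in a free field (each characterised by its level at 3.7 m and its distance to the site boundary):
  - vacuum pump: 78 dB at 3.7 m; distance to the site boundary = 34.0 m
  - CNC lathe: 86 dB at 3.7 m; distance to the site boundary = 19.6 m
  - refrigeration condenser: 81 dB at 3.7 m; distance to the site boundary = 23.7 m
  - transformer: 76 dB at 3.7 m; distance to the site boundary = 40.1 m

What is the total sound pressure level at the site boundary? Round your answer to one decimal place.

Propagate each source to the receiver with L = L_ref − 20·log₁₀(r/r_ref), then add intensities.
vacuum pump: 78 − 20·log₁₀(34.0/3.7) = 78 − 19.27 = 58.73 dB.
CNC lathe: 86 − 20·log₁₀(19.6/3.7) = 86 − 14.48 = 71.52 dB.
refrigeration condenser: 81 − 20·log₁₀(23.7/3.7) = 81 − 16.13 = 64.87 dB.
transformer: 76 − 20·log₁₀(40.1/3.7) = 76 − 20.70 = 55.30 dB.
Σ 10^(L/10) = 1.834e+07 → L_total = 10·log₁₀(1.834e+07) = 72.63 dB.

72.6 dB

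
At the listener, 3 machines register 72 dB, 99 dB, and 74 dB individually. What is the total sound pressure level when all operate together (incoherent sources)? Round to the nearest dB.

Incoherent sources combine by intensity addition: L_total = 10·log₁₀(Σ 10^(L_i/10)).
Σ 10^(L/10) = 10^(72/10) + 10^(99/10) + 10^(74/10) = 7.984e+09.
L_total = 10·log₁₀(7.984e+09) = 99.02 dB.

99 dB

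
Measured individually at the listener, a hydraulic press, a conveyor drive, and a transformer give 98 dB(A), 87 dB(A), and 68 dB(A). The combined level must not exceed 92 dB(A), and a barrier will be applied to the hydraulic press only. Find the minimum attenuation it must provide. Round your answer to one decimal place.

Everything except the hydraulic press sums to 10^(87/10) + 10^(68/10) = 5.075e+08 in linear terms, 87.05 dB(A).
To meet 92 dB(A) overall, the treated hydraulic press may contribute at most 10^(92/10) − 5.075e+08 = 1.077e+09, i.e. 90.32 dB(A).
So the hydraulic press must be reduced from 98 to 90.32 dB(A): IL = 7.68 dB.

7.7 dB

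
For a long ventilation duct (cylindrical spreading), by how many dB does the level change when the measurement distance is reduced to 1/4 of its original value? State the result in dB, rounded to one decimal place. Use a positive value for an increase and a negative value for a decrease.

+6.0 dB

A line source loses 3 dB per doubling of distance; generally ΔL = −10·log₁₀(r₂/r₁).
ΔL = −10·log₁₀(0.25) = +6.02 dB.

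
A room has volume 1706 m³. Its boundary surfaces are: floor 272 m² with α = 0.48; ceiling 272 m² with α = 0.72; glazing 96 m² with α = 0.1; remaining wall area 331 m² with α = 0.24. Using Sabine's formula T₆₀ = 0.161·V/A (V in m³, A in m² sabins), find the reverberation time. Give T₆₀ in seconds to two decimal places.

0.66 s

Total absorption A = 272·0.48 + 272·0.72 + 96·0.1 + 331·0.24 = 415.44 m² sabins.
T₆₀ = 0.161 × 1706 / 415.44 = 0.661 s.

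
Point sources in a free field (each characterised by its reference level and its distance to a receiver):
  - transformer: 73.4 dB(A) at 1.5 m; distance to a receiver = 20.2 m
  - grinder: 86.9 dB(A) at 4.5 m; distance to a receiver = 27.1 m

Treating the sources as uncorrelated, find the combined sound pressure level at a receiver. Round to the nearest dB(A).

Propagate each source to the receiver with L = L_ref − 20·log₁₀(r/r_ref), then add intensities.
transformer: 73.4 − 20·log₁₀(20.2/1.5) = 73.4 − 22.59 = 50.81 dB(A).
grinder: 86.9 − 20·log₁₀(27.1/4.5) = 86.9 − 15.60 = 71.30 dB(A).
Σ 10^(L/10) = 1.363e+07 → L_total = 10·log₁₀(1.363e+07) = 71.34 dB(A).

71 dB(A)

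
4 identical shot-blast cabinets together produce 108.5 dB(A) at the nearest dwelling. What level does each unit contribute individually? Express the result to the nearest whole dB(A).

102 dB(A)

For N identical incoherent sources L_total = L₁ + 10·log₁₀ N, so L₁ = 108.5 − 10·log₁₀(4) = 108.5 − 6.021.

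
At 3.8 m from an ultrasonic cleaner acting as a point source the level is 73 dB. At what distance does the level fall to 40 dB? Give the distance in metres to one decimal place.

For a point source L₁ − L₂ = 20·log₁₀(r₂/r₁), so r₂ = r₁·10^((L₁−L₂)/20).
r₂ = 3.8·10^((73−40)/20) = 3.8·10^(33.0/20) = 169.74 m.

169.7 m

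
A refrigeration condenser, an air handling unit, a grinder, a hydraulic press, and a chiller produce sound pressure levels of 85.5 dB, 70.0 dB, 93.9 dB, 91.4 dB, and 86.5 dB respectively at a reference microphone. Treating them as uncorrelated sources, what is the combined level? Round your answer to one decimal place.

For uncorrelated sources the intensities add, so convert each level to linear form, sum, and take 10·log₁₀ of the total.
Σ 10^(L/10) = 10^(85.5/10) + 10^(70.0/10) + 10^(93.9/10) + 10^(91.4/10) + 10^(86.5/10) = 4.647e+09.
L_total = 10·log₁₀(4.647e+09) = 96.67 dB.

96.7 dB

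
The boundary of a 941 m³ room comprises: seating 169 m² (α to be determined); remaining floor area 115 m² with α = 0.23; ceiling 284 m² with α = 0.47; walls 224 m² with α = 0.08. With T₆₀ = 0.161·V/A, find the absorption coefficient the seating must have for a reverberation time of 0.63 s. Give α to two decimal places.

Required total absorption A = 0.161·941/0.63 = 240.48 m².
Absorption from the other surfaces = 115·0.23 + 284·0.47 + 224·0.08 = 177.85 m², so the seating must supply 62.63 m² over 169 m².
α = 62.63/169 = 0.371.

0.37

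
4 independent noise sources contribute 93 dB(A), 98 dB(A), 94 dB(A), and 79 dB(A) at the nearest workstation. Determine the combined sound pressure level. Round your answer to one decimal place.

Incoherent sources combine by intensity addition: L_total = 10·log₁₀(Σ 10^(L_i/10)).
Σ 10^(L/10) = 10^(93/10) + 10^(98/10) + 10^(94/10) + 10^(79/10) = 1.090e+10.
L_total = 10·log₁₀(1.090e+10) = 100.37 dB(A).

100.4 dB(A)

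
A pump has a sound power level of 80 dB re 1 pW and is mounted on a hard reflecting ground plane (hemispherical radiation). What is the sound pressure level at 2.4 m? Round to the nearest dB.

64 dB

L_p = L_w − 10·log₁₀(2π·r²) with r = 2.4 m.
2π·r² = 36.19 m², 10·log₁₀ of that is 15.586 dB.
L_p = 80 − 15.586 = 64.41 dB.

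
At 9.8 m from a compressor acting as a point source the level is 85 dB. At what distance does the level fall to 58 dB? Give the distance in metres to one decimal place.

219.4 m

For a point source L₁ − L₂ = 20·log₁₀(r₂/r₁), so r₂ = r₁·10^((L₁−L₂)/20).
r₂ = 9.8·10^((85−58)/20) = 9.8·10^(27.0/20) = 219.39 m.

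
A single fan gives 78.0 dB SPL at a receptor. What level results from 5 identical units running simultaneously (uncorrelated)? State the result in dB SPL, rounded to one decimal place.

85.0 dB SPL

With 5 equal, uncorrelated contributions the intensity is 5× that of one unit, giving a rise of 10·log₁₀ 5.
L_total = 78.0 + 10·log₁₀(5) = 78.0 + 6.990 = 84.99 dB SPL.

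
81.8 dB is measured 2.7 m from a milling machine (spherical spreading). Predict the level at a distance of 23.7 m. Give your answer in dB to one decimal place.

62.9 dB

For a point source, L₂ = L₁ − 20·log₁₀(r₂/r₁).
L₂ = 81.8 − 20·log₁₀(23.7/2.7) = 81.8 − 18.868 = 62.93 dB.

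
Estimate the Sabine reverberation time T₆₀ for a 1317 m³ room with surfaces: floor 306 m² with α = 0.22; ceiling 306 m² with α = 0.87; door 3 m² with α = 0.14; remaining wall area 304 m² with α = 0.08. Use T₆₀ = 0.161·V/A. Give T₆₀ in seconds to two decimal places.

0.59 s

Total absorption A = 306·0.22 + 306·0.87 + 3·0.14 + 304·0.08 = 358.28 m² sabins.
T₆₀ = 0.161·V/A = 0.161·1317/358.28 = 0.592 s.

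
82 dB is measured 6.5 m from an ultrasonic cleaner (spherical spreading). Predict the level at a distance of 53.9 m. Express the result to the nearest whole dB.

64 dB

Spherical spreading from a point source gives a 20·log₁₀(r₂/r₁) drop.
L₂ = 82 − 20·log₁₀(53.9/6.5) = 82 − 18.374 = 63.63 dB.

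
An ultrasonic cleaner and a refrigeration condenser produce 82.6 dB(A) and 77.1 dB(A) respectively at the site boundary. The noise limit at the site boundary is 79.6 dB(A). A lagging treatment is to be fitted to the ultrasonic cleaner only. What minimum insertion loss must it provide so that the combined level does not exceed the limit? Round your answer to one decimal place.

6.6 dB

The untreated sources together contribute 10^(77.1/10) = 5.129e+07, i.e. 77.10 dB(A).
To meet 79.6 dB(A) overall, the treated ultrasonic cleaner may contribute at most 10^(79.6/10) − 5.129e+07 = 3.991e+07, i.e. 76.01 dB(A).
So the ultrasonic cleaner must be reduced from 82.6 to 76.01 dB(A): IL = 6.59 dB.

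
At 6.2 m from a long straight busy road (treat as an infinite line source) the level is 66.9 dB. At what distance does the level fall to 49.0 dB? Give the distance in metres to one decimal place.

382.3 m

For a line source L₁ − L₂ = 10·log₁₀(r₂/r₁), so r₂ = r₁·10^((L₁−L₂)/10).
r₂ = 6.2·10^((66.9−49.0)/10) = 6.2·10^(17.9/10) = 382.29 m.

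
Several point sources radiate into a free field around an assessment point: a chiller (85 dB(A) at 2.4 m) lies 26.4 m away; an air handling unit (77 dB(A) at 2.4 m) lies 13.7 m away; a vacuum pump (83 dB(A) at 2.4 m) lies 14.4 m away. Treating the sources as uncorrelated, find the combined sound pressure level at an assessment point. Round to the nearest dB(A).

Apply inverse-square spreading to bring every level to the receiver, then sum 10^(L/10).
chiller: 85 − 20·log₁₀(26.4/2.4) = 85 − 20.83 = 64.17 dB(A).
air handling unit: 77 − 20·log₁₀(13.7/2.4) = 77 − 15.13 = 61.87 dB(A).
vacuum pump: 83 − 20·log₁₀(14.4/2.4) = 83 − 15.56 = 67.44 dB(A).
Σ 10^(L/10) = 9.694e+06 → L_total = 10·log₁₀(9.694e+06) = 69.87 dB(A).

70 dB(A)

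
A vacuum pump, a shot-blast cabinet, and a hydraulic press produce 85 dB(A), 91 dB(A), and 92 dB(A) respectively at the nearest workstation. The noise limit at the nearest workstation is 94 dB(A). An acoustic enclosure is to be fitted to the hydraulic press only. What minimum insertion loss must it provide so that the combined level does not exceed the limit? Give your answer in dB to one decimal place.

Everything except the hydraulic press sums to 10^(85/10) + 10^(91/10) = 1.575e+09 in linear terms, 91.97 dB(A).
To meet 94 dB(A) overall, the treated hydraulic press may contribute at most 10^(94/10) − 1.575e+09 = 9.367e+08, i.e. 89.72 dB(A).
So the hydraulic press must be reduced from 92 to 89.72 dB(A): IL = 2.28 dB.

2.3 dB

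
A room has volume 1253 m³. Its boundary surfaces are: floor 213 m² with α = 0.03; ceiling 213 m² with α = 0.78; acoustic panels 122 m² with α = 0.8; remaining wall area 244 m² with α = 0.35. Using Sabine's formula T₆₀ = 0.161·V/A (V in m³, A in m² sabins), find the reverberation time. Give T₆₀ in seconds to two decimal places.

A = Σ Sᵢαᵢ = 213·0.03 + 213·0.78 + 122·0.8 + 244·0.35 = 355.53 m².
T₆₀ = 0.161 × 1253 / 355.53 = 0.567 s.

0.57 s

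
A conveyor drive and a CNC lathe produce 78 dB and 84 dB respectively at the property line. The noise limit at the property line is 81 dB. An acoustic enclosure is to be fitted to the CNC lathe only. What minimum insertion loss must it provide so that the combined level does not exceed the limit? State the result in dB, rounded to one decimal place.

The untreated sources together contribute 10^(78/10) = 6.310e+07, i.e. 78.00 dB.
The limit corresponds to 10^(81/10) = 1.259e+08; subtracting the fixed part leaves 6.280e+07 for the CNC lathe, i.e. 77.98 dB.
Required insertion loss = 84 − 77.98 = 6.02 dB.

6.0 dB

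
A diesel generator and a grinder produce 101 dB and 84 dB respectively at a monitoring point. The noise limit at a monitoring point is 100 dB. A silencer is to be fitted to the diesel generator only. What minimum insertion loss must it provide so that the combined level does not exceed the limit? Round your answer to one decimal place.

Everything except the diesel generator sums to 10^(84/10) = 2.512e+08 in linear terms, 84.00 dB.
The limit corresponds to 10^(100/10) = 1.000e+10; subtracting the fixed part leaves 9.749e+09 for the diesel generator, i.e. 99.89 dB.
So the diesel generator must be reduced from 101 to 99.89 dB: IL = 1.11 dB.

1.1 dB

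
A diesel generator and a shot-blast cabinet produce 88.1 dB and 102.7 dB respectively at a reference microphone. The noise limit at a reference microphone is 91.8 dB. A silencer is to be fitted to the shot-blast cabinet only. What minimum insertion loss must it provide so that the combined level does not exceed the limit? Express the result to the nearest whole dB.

13 dB

Everything except the shot-blast cabinet sums to 10^(88.1/10) = 6.457e+08 in linear terms, 88.10 dB.
To meet 91.8 dB overall, the treated shot-blast cabinet may contribute at most 10^(91.8/10) − 6.457e+08 = 8.679e+08, i.e. 89.38 dB.
So the shot-blast cabinet must be reduced from 102.7 to 89.38 dB: IL = 13.32 dB.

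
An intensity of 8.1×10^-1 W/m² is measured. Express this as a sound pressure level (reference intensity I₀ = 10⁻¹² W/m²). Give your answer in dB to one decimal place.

119.1 dB

I/I₀ = 8.1×10^-1/10⁻¹² = 8.1×10^11, and L = 10·log₁₀(I/I₀).
L = 10·(0.9085 + 11) = 119.08 dB.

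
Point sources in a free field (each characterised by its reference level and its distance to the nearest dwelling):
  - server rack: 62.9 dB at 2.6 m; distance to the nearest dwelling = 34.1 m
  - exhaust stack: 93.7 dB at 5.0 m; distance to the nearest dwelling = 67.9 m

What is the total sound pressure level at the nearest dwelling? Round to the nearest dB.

71 dB

Apply inverse-square spreading to bring every level to the receiver, then sum 10^(L/10).
server rack: 62.9 − 20·log₁₀(34.1/2.6) = 62.9 − 22.36 = 40.54 dB.
exhaust stack: 93.7 − 20·log₁₀(67.9/5.0) = 93.7 − 22.66 = 71.04 dB.
Σ 10^(L/10) = 1.272e+07 → L_total = 10·log₁₀(1.272e+07) = 71.05 dB.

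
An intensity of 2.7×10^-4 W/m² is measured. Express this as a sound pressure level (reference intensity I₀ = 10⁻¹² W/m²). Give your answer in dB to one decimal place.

I/I₀ = 2.7×10^-4/10⁻¹² = 2.7×10^8, and L = 10·log₁₀(I/I₀).
L = 10·(0.4314 + 8) = 84.31 dB.

84.3 dB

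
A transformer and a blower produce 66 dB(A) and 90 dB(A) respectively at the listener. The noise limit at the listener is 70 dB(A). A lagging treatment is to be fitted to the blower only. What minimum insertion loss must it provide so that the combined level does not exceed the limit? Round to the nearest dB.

Everything except the blower sums to 10^(66/10) = 3.981e+06 in linear terms, 66.00 dB(A).
To meet 70 dB(A) overall, the treated blower may contribute at most 10^(70/10) − 3.981e+06 = 6.019e+06, i.e. 67.80 dB(A).
Required insertion loss = 90 − 67.80 = 22.20 dB.

22 dB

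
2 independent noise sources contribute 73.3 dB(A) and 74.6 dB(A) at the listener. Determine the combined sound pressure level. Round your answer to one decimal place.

Incoherent sources combine by intensity addition: L_total = 10·log₁₀(Σ 10^(L_i/10)).
Σ 10^(L/10) = 10^(73.3/10) + 10^(74.6/10) = 5.022e+07.
L_total = 10·log₁₀(5.022e+07) = 77.01 dB(A).

77.0 dB(A)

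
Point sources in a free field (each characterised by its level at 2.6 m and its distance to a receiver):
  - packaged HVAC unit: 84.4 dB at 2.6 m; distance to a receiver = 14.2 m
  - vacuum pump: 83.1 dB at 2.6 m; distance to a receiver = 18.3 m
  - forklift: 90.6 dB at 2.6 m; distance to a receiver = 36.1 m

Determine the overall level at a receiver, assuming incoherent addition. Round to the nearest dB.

73 dB

Propagate each source to the receiver with L = L_ref − 20·log₁₀(r/r_ref), then add intensities.
packaged HVAC unit: 84.4 − 20·log₁₀(14.2/2.6) = 84.4 − 14.75 = 69.65 dB.
vacuum pump: 83.1 − 20·log₁₀(18.3/2.6) = 83.1 − 16.95 = 66.15 dB.
forklift: 90.6 − 20·log₁₀(36.1/2.6) = 90.6 − 22.85 = 67.75 dB.
Σ 10^(L/10) = 1.931e+07 → L_total = 10·log₁₀(1.931e+07) = 72.86 dB.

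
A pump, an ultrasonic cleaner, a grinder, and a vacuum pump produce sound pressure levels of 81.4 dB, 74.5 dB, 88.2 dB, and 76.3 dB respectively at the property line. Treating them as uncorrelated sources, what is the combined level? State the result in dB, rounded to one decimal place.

89.4 dB

For uncorrelated sources the intensities add, so convert each level to linear form, sum, and take 10·log₁₀ of the total.
Σ 10^(L/10) = 10^(81.4/10) + 10^(74.5/10) + 10^(88.2/10) + 10^(76.3/10) = 8.696e+08.
L_total = 10·log₁₀(8.696e+08) = 89.39 dB.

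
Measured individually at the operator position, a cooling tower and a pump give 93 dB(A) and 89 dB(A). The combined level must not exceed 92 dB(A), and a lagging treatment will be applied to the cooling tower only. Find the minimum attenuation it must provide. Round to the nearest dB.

4 dB

The untreated sources together contribute 10^(89/10) = 7.943e+08, i.e. 89.00 dB(A).
The limit corresponds to 10^(92/10) = 1.585e+09; subtracting the fixed part leaves 7.906e+08 for the cooling tower, i.e. 88.98 dB(A).
Required insertion loss = 93 − 88.98 = 4.02 dB.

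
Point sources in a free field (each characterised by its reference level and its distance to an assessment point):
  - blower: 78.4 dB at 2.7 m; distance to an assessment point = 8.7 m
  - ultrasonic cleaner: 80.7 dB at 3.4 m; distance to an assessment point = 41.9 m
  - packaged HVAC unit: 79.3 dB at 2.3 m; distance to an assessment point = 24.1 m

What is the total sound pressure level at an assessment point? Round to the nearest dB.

69 dB

Propagate each source to the receiver with L = L_ref − 20·log₁₀(r/r_ref), then add intensities.
blower: 78.4 − 20·log₁₀(8.7/2.7) = 78.4 − 10.16 = 68.24 dB.
ultrasonic cleaner: 80.7 − 20·log₁₀(41.9/3.4) = 80.7 − 21.81 = 58.89 dB.
packaged HVAC unit: 79.3 − 20·log₁₀(24.1/2.3) = 79.3 − 20.41 = 58.89 dB.
Σ 10^(L/10) = 8.212e+06 → L_total = 10·log₁₀(8.212e+06) = 69.14 dB.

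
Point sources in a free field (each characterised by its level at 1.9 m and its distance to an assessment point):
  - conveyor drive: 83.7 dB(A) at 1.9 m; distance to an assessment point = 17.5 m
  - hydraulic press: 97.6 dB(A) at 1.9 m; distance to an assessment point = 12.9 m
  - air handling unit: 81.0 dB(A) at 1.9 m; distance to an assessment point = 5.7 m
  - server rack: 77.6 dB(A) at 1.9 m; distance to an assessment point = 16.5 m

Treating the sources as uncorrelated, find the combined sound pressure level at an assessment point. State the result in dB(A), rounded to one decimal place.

First find each source's level at the receiver (point-source: −20·log₁₀(r/r_ref)), then combine on an intensity basis.
conveyor drive: 83.7 − 20·log₁₀(17.5/1.9) = 83.7 − 19.29 = 64.41 dB(A).
hydraulic press: 97.6 − 20·log₁₀(12.9/1.9) = 97.6 − 16.64 = 80.96 dB(A).
air handling unit: 81.0 − 20·log₁₀(5.7/1.9) = 81.0 − 9.54 = 71.46 dB(A).
server rack: 77.6 − 20·log₁₀(16.5/1.9) = 77.6 − 18.77 = 58.83 dB(A).
Σ 10^(L/10) = 1.423e+08 → L_total = 10·log₁₀(1.423e+08) = 81.53 dB(A).

81.5 dB(A)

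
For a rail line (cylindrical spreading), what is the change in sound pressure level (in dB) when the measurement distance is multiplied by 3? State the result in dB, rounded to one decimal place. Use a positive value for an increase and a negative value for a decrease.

-4.8 dB

Line-source spreading: ΔL = −10·log₁₀(r₂/r₁).
ΔL = −10·log₁₀(3) = -4.77 dB.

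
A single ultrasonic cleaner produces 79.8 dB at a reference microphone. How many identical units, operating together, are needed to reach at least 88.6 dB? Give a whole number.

Need L₁ + 10·log₁₀ N ≥ 88.6, i.e. log₁₀ N ≥ 0.88.
N ≥ 10^(8.8/10) = 7.586, so N = 8.

8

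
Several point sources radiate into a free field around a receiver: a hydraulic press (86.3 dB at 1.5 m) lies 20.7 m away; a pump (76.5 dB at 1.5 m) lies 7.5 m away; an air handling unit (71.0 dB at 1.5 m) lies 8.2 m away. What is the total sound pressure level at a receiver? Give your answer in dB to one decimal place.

Propagate each source to the receiver with L = L_ref − 20·log₁₀(r/r_ref), then add intensities.
hydraulic press: 86.3 − 20·log₁₀(20.7/1.5) = 86.3 − 22.80 = 63.50 dB.
pump: 76.5 − 20·log₁₀(7.5/1.5) = 76.5 − 13.98 = 62.52 dB.
air handling unit: 71.0 − 20·log₁₀(8.2/1.5) = 71.0 − 14.75 = 56.25 dB.
Σ 10^(L/10) = 4.448e+06 → L_total = 10·log₁₀(4.448e+06) = 66.48 dB.

66.5 dB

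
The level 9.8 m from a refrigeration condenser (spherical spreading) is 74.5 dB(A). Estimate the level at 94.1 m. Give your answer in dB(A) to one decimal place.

Point-source attenuation: ΔL = 20·log₁₀(r₂/r₁) = 20·log₁₀(94.1/9.8) = 19.647 dB.
L₂ = 74.5 − 20·log₁₀(94.1/9.8) = 74.5 − 19.647 = 54.85 dB(A).

54.9 dB(A)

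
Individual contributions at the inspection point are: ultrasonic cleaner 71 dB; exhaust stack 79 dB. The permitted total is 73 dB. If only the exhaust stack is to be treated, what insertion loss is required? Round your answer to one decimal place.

10.3 dB

The untreated sources together contribute 10^(71/10) = 1.259e+07, i.e. 71.00 dB.
The limit corresponds to 10^(73/10) = 1.995e+07; subtracting the fixed part leaves 7.363e+06 for the exhaust stack, i.e. 68.67 dB.
Required insertion loss = 79 − 68.67 = 10.33 dB.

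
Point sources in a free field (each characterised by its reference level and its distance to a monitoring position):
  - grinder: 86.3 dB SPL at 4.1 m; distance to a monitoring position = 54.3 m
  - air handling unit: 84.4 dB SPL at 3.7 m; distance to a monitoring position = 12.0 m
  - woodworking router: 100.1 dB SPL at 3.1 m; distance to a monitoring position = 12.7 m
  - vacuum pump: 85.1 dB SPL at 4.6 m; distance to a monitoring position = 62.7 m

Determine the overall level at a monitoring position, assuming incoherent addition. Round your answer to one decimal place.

Propagate each source to the receiver with L = L_ref − 20·log₁₀(r/r_ref), then add intensities.
grinder: 86.3 − 20·log₁₀(54.3/4.1) = 86.3 − 22.44 = 63.86 dB SPL.
air handling unit: 84.4 − 20·log₁₀(12.0/3.7) = 84.4 − 10.22 = 74.18 dB SPL.
woodworking router: 100.1 − 20·log₁₀(12.7/3.1) = 100.1 − 12.25 = 87.85 dB SPL.
vacuum pump: 85.1 − 20·log₁₀(62.7/4.6) = 85.1 − 22.69 = 62.41 dB SPL.
Σ 10^(L/10) = 6.401e+08 → L_total = 10·log₁₀(6.401e+08) = 88.06 dB SPL.

88.1 dB SPL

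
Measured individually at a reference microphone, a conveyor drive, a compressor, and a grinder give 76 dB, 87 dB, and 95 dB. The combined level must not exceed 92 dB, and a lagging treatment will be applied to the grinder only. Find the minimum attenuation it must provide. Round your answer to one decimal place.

The untreated sources together contribute 10^(76/10) + 10^(87/10) = 5.410e+08, i.e. 87.33 dB.
To meet 92 dB overall, the treated grinder may contribute at most 10^(92/10) − 5.410e+08 = 1.044e+09, i.e. 90.19 dB.
Required insertion loss = 95 − 90.19 = 4.81 dB.

4.8 dB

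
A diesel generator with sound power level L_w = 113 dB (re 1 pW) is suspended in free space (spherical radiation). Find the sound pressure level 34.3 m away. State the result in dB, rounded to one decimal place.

L_p = L_w − 10·log₁₀(4π·r²) with r = 34.3 m.
4π·r² = 1.478e+04 m², 10·log₁₀ of that is 41.698 dB.
L_p = 113 − 41.698 = 71.30 dB.

71.3 dB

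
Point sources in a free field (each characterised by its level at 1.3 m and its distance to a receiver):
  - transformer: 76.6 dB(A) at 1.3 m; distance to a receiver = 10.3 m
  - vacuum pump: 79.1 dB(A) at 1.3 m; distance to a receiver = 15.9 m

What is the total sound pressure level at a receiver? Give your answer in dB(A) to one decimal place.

First find each source's level at the receiver (point-source: −20·log₁₀(r/r_ref)), then combine on an intensity basis.
transformer: 76.6 − 20·log₁₀(10.3/1.3) = 76.6 − 17.98 = 58.62 dB(A).
vacuum pump: 79.1 − 20·log₁₀(15.9/1.3) = 79.1 − 21.75 = 57.35 dB(A).
Σ 10^(L/10) = 1.272e+06 → L_total = 10·log₁₀(1.272e+06) = 61.04 dB(A).

61.0 dB(A)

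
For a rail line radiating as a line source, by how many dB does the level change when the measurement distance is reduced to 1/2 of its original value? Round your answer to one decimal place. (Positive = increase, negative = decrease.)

A line source loses 3 dB per doubling of distance; generally ΔL = −10·log₁₀(r₂/r₁).
ΔL = −10·log₁₀(0.5) = +3.01 dB.

+3.0 dB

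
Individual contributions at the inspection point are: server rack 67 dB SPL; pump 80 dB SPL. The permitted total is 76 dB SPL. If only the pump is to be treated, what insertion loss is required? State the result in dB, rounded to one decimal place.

4.6 dB

The untreated sources together contribute 10^(67/10) = 5.012e+06, i.e. 67.00 dB SPL.
The limit corresponds to 10^(76/10) = 3.981e+07; subtracting the fixed part leaves 3.480e+07 for the pump, i.e. 75.42 dB SPL.
So the pump must be reduced from 80 to 75.42 dB SPL: IL = 4.58 dB.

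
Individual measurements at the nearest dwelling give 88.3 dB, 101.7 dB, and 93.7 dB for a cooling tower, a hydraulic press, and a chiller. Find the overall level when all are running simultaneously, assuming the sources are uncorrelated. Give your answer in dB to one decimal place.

Incoherent sources combine by intensity addition: L_total = 10·log₁₀(Σ 10^(L_i/10)).
Σ 10^(L/10) = 10^(88.3/10) + 10^(101.7/10) + 10^(93.7/10) = 1.781e+10.
L_total = 10·log₁₀(1.781e+10) = 102.51 dB.

102.5 dB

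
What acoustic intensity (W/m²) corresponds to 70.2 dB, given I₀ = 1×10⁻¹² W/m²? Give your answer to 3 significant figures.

1.05e-05 W/m²

I = I₀·10^(L/10) = 10⁻¹² × 10^(70.2/10) = 10^(-4.980).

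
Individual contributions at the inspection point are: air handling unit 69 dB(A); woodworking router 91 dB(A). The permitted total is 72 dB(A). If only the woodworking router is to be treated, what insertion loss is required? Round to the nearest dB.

22 dB

Everything except the woodworking router sums to 10^(69/10) = 7.943e+06 in linear terms, 69.00 dB(A).
The limit corresponds to 10^(72/10) = 1.585e+07; subtracting the fixed part leaves 7.906e+06 for the woodworking router, i.e. 68.98 dB(A).
So the woodworking router must be reduced from 91 to 68.98 dB(A): IL = 22.02 dB.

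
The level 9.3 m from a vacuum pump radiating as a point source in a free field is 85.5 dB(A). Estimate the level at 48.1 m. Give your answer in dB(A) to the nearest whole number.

For a point source, L₂ = L₁ − 20·log₁₀(r₂/r₁).
L₂ = 85.5 − 20·log₁₀(48.1/9.3) = 85.5 − 14.273 = 71.23 dB(A).

71 dB(A)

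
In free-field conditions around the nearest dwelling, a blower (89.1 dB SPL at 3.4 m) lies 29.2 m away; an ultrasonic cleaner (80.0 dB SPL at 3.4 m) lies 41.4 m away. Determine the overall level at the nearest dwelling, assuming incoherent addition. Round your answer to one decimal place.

70.7 dB SPL

First find each source's level at the receiver (point-source: −20·log₁₀(r/r_ref)), then combine on an intensity basis.
blower: 89.1 − 20·log₁₀(29.2/3.4) = 89.1 − 18.68 = 70.42 dB SPL.
ultrasonic cleaner: 80.0 − 20·log₁₀(41.4/3.4) = 80.0 − 21.71 = 58.29 dB SPL.
Σ 10^(L/10) = 1.169e+07 → L_total = 10·log₁₀(1.169e+07) = 70.68 dB SPL.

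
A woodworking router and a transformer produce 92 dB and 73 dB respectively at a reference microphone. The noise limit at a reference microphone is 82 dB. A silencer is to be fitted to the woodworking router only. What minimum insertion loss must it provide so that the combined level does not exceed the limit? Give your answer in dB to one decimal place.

Everything except the woodworking router sums to 10^(73/10) = 1.995e+07 in linear terms, 73.00 dB.
The limit corresponds to 10^(82/10) = 1.585e+08; subtracting the fixed part leaves 1.385e+08 for the woodworking router, i.e. 81.42 dB.
Required insertion loss = 92 − 81.42 = 10.58 dB.

10.6 dB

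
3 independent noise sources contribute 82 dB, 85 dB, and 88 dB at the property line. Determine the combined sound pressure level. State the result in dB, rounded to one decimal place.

For uncorrelated sources the intensities add, so convert each level to linear form, sum, and take 10·log₁₀ of the total.
Σ 10^(L/10) = 10^(82/10) + 10^(85/10) + 10^(88/10) = 1.106e+09.
L_total = 10·log₁₀(1.106e+09) = 90.44 dB.

90.4 dB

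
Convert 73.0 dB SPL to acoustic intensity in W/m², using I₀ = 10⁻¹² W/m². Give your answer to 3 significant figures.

I = I₀·10^(L/10) = 10⁻¹² × 10^(73.0/10) = 10^(-4.700).

2.00e-05 W/m²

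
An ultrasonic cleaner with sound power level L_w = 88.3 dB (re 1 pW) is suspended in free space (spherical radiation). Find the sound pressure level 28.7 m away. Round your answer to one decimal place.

L_p = L_w − 10·log₁₀(4π·r²) with r = 28.7 m.
4π·r² = 1.035e+04 m², 10·log₁₀ of that is 40.150 dB.
L_p = 88.3 − 40.150 = 48.15 dB.

48.2 dB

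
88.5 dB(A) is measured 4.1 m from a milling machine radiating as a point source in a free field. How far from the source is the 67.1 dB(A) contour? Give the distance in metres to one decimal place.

For a point source L₁ − L₂ = 20·log₁₀(r₂/r₁), so r₂ = r₁·10^((L₁−L₂)/20).
r₂ = 4.1·10^((88.5−67.1)/20) = 4.1·10^(21.4/20) = 48.17 m.

48.2 m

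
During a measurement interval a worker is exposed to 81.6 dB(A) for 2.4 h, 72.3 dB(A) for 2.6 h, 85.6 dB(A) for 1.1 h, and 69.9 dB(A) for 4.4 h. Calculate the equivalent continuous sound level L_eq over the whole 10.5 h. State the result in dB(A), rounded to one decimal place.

Weight each interval's intensity by its duration and average over T = 10.5 h:
Σ tᵢ·10^(Lᵢ/10) = 2.4·10^(81.6/10) + 2.6·10^(72.3/10) + 1.1·10^(85.6/10) + 4.4·10^(69.9/10) = 8.334e+08.
L_eq = 10·log₁₀(8.334e+08/10.5) = 79.00 dB(A).

79.0 dB(A)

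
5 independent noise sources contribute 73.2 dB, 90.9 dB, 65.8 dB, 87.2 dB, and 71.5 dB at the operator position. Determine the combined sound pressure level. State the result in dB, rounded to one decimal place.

For uncorrelated sources the intensities add, so convert each level to linear form, sum, and take 10·log₁₀ of the total.
Σ 10^(L/10) = 10^(73.2/10) + 10^(90.9/10) + 10^(65.8/10) + 10^(87.2/10) + 10^(71.5/10) = 1.794e+09.
L_total = 10·log₁₀(1.794e+09) = 92.54 dB.

92.5 dB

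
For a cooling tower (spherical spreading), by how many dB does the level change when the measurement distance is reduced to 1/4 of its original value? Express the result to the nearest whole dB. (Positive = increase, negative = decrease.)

Point-source spreading: ΔL = −20·log₁₀(r₂/r₁).
ΔL = −20·log₁₀(0.25) = +12.04 dB.

+12 dB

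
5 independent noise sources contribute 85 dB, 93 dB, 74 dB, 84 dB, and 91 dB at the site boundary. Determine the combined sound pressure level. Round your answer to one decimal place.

95.9 dB

Incoherent sources combine by intensity addition: L_total = 10·log₁₀(Σ 10^(L_i/10)).
Σ 10^(L/10) = 10^(85/10) + 10^(93/10) + 10^(74/10) + 10^(84/10) + 10^(91/10) = 3.847e+09.
L_total = 10·log₁₀(3.847e+09) = 95.85 dB.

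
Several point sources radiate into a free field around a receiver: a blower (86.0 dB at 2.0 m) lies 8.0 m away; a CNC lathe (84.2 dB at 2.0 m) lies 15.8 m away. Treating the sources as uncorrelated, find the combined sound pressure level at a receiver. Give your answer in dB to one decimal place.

74.6 dB

Apply inverse-square spreading to bring every level to the receiver, then sum 10^(L/10).
blower: 86.0 − 20·log₁₀(8.0/2.0) = 86.0 − 12.04 = 73.96 dB.
CNC lathe: 84.2 − 20·log₁₀(15.8/2.0) = 84.2 − 17.95 = 66.25 dB.
Σ 10^(L/10) = 2.910e+07 → L_total = 10·log₁₀(2.910e+07) = 74.64 dB.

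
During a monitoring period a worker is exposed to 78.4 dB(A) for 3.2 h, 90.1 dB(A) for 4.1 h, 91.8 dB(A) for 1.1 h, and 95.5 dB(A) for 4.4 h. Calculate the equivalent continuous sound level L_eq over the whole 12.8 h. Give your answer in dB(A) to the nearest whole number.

Weight each interval's intensity by its duration and average over T = 12.8 h:
Σ tᵢ·10^(Lᵢ/10) = 3.2·10^(78.4/10) + 4.1·10^(90.1/10) + 1.1·10^(91.8/10) + 4.4·10^(95.5/10) = 2.169e+10.
L_eq = 10·log₁₀(2.169e+10/12.8) = 92.29 dB(A).

92 dB(A)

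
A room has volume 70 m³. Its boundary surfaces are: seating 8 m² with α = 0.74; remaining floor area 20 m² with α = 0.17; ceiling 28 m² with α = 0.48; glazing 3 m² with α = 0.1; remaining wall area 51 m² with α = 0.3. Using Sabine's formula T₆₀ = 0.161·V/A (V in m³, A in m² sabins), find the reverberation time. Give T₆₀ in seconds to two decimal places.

Total absorption A = 8·0.74 + 20·0.17 + 28·0.48 + 3·0.1 + 51·0.3 = 38.36 m² sabins.
T₆₀ = 0.161·V/A = 0.161·70/38.36 = 0.294 s.

0.29 s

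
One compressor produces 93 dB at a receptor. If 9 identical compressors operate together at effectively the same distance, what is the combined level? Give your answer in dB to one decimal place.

102.5 dB

With 9 equal, uncorrelated contributions the intensity is 9× that of one unit, giving a rise of 10·log₁₀ 9.
L_total = 93 + 10·log₁₀(9) = 93 + 9.542 = 102.54 dB.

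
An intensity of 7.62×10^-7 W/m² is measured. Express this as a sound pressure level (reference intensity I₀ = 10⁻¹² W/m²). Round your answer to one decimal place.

58.8 dB

Dividing by I₀ shifts the exponent by 12: I/I₀ = 7.62×10^5.
L = 10·(0.8820 + 5) = 58.82 dB.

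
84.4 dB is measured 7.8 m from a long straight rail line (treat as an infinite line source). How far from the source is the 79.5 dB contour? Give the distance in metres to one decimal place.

24.1 m

Line-source spreading drops the level by 10·log₁₀(r₂/r₁); inverting, r₂/r₁ = 10^(ΔL/10).
r₂ = 7.8·10^((84.4−79.5)/10) = 7.8·10^(4.9/10) = 24.10 m.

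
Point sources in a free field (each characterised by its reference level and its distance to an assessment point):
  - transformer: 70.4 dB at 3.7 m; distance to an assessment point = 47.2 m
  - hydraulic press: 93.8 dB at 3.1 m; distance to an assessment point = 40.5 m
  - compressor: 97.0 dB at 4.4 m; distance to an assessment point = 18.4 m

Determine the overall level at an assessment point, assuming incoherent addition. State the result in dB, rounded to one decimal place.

Apply inverse-square spreading to bring every level to the receiver, then sum 10^(L/10).
transformer: 70.4 − 20·log₁₀(47.2/3.7) = 70.4 − 22.11 = 48.29 dB.
hydraulic press: 93.8 − 20·log₁₀(40.5/3.1) = 93.8 − 22.32 = 71.48 dB.
compressor: 97.0 − 20·log₁₀(18.4/4.4) = 97.0 − 12.43 = 84.57 dB.
Σ 10^(L/10) = 3.007e+08 → L_total = 10·log₁₀(3.007e+08) = 84.78 dB.

84.8 dB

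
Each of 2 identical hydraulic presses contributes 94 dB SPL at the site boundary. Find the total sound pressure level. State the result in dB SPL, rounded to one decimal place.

97.0 dB SPL

L_total = L₁ + 10·log₁₀ N for N identical incoherent sources.
L_total = 94 + 10·log₁₀(2) = 94 + 3.010 = 97.01 dB SPL.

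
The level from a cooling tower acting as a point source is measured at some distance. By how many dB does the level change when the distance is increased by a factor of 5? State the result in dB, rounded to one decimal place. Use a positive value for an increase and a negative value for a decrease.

Point-source spreading: ΔL = −20·log₁₀(r₂/r₁).
ΔL = −20·log₁₀(5) = -13.98 dB.

-14.0 dB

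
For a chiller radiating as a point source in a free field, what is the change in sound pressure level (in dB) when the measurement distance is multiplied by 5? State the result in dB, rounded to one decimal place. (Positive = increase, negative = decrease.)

-14.0 dB

A point source loses 6 dB per doubling of distance; generally ΔL = −20·log₁₀(r₂/r₁).
ΔL = −20·log₁₀(5) = -13.98 dB.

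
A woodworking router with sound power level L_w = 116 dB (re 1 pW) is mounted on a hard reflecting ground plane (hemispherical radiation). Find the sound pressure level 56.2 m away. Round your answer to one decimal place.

L_p = L_w − 10·log₁₀(2π·r²) with r = 56.2 m.
2π·r² = 1.985e+04 m², 10·log₁₀ of that is 42.977 dB.
L_p = 116 − 42.977 = 73.02 dB.

73.0 dB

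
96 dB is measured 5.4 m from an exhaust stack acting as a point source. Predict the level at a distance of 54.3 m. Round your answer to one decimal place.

76.0 dB

Spherical spreading from a point source gives a 20·log₁₀(r₂/r₁) drop.
L₂ = 96 − 20·log₁₀(54.3/5.4) = 96 − 20.048 = 75.95 dB.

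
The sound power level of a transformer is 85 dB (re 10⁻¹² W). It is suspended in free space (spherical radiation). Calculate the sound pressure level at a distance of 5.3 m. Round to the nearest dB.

Free-field spherical radiation: L_p = L_w − 10·log₁₀(4π·r²), r = 5.3 m.
4π·r² = 353 m², 10·log₁₀ of that is 25.478 dB.
L_p = 85 − 25.478 = 59.52 dB.

60 dB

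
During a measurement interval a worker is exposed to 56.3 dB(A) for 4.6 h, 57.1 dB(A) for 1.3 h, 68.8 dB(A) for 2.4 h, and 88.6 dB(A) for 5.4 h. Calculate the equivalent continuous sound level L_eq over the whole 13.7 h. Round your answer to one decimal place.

L_eq = 10·log₁₀[(1/T)·Σ tᵢ·10^(Lᵢ/10)] with T = 13.7 h.
Σ tᵢ·10^(Lᵢ/10) = 4.6·10^(56.3/10) + 1.3·10^(57.1/10) + 2.4·10^(68.8/10) + 5.4·10^(88.6/10) = 3.933e+09.
L_eq = 10·log₁₀(3.933e+09/13.7) = 84.58 dB(A).

84.6 dB(A)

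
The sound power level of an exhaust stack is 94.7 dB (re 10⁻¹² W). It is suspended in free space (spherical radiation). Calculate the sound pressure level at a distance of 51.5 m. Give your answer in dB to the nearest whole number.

L_p = L_w − 10·log₁₀(4π·r²) with r = 51.5 m.
4π·r² = 3.333e+04 m², 10·log₁₀ of that is 45.228 dB.
L_p = 94.7 − 45.228 = 49.47 dB.

49 dB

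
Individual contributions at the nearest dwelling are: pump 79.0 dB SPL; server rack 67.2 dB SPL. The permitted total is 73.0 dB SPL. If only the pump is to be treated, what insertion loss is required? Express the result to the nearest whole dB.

7 dB

The untreated sources together contribute 10^(67.2/10) = 5.248e+06, i.e. 67.20 dB SPL.
To meet 73.0 dB SPL overall, the treated pump may contribute at most 10^(73.0/10) − 5.248e+06 = 1.470e+07, i.e. 71.67 dB SPL.
So the pump must be reduced from 79.0 to 71.67 dB SPL: IL = 7.33 dB.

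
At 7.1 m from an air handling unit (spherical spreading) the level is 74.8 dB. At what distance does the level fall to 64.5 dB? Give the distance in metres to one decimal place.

The 10.3 dB drop corresponds to a distance ratio of 10^(10.3/20) for a point source.
r₂ = 7.1·10^((74.8−64.5)/20) = 7.1·10^(10.3/20) = 23.24 m.

23.2 m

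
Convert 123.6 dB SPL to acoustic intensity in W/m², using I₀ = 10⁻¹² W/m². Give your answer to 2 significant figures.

2.3 W/m²

I = I₀·10^(L/10) = 10⁻¹² × 10^(123.6/10) = 10^(0.360).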